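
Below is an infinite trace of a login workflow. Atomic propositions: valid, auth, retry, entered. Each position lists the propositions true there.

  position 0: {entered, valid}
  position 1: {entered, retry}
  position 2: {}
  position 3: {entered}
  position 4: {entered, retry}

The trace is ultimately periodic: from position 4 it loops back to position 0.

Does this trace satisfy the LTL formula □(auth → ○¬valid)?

auth → ○¬valid holds at every position 0..4, and those are all positions ever visited, so □(auth → ○¬valid) holds.

Holds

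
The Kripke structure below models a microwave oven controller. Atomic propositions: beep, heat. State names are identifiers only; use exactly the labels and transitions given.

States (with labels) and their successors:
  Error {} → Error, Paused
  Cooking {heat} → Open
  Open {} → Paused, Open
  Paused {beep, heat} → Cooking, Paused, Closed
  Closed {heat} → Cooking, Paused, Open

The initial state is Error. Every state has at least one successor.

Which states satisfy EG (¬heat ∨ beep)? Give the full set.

States satisfying ¬heat ∨ beep: {Error, Open, Paused}.
States satisfying EG (¬heat ∨ beep): {Error, Open, Paused}.

{Error, Open, Paused}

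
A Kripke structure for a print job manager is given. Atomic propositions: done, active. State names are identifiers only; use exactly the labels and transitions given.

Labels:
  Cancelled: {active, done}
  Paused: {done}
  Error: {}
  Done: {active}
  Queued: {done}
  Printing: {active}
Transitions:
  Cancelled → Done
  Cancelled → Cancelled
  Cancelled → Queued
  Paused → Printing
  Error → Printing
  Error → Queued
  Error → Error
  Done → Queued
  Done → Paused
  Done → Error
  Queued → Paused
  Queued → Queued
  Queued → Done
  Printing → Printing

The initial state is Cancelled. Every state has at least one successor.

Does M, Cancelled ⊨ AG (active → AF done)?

No

States satisfying active → AF done: {Cancelled, Paused, Error, Queued}.
States satisfying AG (active → AF done): ∅.
Done is reachable from Cancelled and violates active → AF done, so AG fails at Cancelled.
Cancelled ∉ Sat(AG (active → AF done)).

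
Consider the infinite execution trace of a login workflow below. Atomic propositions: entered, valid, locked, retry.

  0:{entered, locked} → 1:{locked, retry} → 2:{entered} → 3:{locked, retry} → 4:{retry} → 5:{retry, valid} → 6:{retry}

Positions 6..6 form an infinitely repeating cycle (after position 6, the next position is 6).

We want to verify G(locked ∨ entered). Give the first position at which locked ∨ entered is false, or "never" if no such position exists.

Check locked ∨ entered at each position in order: 0 ✓, 1 ✓, 2 ✓, 3 ✓.
At position 4 the labels are {retry}, so locked ∨ entered is false there. This is the first violation.

4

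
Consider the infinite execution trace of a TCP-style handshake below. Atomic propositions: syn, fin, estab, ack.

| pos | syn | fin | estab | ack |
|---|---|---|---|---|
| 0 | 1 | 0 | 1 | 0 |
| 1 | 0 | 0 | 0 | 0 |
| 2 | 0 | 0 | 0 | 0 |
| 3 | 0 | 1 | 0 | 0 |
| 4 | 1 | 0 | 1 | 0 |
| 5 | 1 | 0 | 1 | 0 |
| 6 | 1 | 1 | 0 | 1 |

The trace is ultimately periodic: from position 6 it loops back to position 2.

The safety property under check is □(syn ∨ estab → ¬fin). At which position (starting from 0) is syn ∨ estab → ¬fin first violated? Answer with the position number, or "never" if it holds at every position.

6

Check syn ∨ estab → ¬fin at each position in order: 0 ✓, 1 ✓, 2 ✓, 3 ✓, 4 ✓, 5 ✓.
At position 6 the labels are {ack, fin, syn}, so syn ∨ estab → ¬fin is false there. This is the first violation.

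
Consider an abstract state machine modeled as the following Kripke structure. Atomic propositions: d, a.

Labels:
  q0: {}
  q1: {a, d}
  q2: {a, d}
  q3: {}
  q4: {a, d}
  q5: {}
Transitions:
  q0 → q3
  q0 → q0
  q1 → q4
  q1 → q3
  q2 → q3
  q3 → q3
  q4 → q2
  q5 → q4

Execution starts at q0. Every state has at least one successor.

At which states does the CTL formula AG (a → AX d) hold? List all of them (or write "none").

States satisfying a → AX d: {q0, q3, q4, q5}.
States satisfying AG (a → AX d): {q0, q3}.

{q0, q3}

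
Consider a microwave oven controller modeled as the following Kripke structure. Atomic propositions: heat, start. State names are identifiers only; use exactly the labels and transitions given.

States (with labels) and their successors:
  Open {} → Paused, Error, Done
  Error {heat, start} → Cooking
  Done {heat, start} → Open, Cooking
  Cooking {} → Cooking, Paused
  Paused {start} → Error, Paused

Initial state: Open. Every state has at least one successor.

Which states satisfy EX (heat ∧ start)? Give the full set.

{Open, Paused}

States satisfying heat ∧ start: {Error, Done}.
States satisfying EX (heat ∧ start): {Open, Paused}.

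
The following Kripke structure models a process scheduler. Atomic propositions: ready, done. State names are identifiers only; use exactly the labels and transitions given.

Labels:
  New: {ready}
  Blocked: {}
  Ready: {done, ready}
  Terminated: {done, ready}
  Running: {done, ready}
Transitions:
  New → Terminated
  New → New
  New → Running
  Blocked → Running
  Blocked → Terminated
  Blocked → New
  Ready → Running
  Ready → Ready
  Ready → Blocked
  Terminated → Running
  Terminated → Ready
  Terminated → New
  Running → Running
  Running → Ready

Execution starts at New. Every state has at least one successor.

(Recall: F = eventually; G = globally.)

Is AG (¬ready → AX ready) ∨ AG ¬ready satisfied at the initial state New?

States satisfying ¬ready → AX ready: {New, Blocked, Ready, Terminated, Running}.
States satisfying AG (¬ready → AX ready): {New, Blocked, Ready, Terminated, Running}.
States satisfying ¬ready: {Blocked}.
States satisfying AG ¬ready: ∅.
States satisfying AG (¬ready → AX ready) ∨ AG ¬ready: {New, Blocked, Ready, Terminated, Running}.
New ∈ Sat(AG (¬ready → AX ready) ∨ AG ¬ready).

Satisfied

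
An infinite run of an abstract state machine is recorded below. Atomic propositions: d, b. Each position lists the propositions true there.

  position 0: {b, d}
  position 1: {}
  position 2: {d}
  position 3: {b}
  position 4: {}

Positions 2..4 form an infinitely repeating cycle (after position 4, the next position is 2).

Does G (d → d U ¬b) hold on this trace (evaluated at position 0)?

d → d U ¬b holds at every position 0..4, and those are all positions ever visited, so G (d → d U ¬b) holds.
Positions where d holds: 0, 2.
Check d U ¬b at each: 0→ok, 2→ok.

Yes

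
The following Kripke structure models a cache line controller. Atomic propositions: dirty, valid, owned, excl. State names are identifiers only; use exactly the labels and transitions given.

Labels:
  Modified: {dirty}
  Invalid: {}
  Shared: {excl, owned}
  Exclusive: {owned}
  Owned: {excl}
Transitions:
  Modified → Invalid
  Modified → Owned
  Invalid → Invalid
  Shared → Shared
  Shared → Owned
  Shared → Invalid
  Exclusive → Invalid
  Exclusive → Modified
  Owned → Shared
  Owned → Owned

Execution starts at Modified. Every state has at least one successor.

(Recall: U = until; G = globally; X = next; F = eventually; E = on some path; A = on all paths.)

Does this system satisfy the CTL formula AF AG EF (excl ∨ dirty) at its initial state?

States satisfying AG EF (excl ∨ dirty): ∅.
States satisfying AF AG EF (excl ∨ dirty): ∅.
There is a path from Modified along which AG EF (excl ∨ dirty) never holds.
Modified ∉ Sat(AF AG EF (excl ∨ dirty)).

No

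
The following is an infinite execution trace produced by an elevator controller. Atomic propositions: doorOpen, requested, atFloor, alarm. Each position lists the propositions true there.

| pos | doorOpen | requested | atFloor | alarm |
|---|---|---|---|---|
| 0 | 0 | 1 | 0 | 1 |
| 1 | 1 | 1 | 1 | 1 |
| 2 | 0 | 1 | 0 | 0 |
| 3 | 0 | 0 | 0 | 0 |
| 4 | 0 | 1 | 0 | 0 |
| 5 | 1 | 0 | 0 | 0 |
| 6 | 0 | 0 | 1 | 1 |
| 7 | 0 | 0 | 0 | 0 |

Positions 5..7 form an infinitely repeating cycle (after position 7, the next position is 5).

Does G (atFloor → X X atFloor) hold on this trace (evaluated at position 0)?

atFloor → X X atFloor must hold at every position from 0 onward. It fails at position 1, so G (atFloor → X X atFloor) is false.
Positions where atFloor holds: 1, 6.
Check X X atFloor at each: 1→fails, 6→fails.

Violated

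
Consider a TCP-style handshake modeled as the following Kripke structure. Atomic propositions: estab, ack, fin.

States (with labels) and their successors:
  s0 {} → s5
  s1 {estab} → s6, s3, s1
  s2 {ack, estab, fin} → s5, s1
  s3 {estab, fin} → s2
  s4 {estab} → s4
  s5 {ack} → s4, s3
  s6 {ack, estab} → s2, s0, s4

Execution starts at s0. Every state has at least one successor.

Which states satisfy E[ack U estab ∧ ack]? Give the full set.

States satisfying ack: {s2, s5, s6}.
States satisfying estab ∧ ack: {s2, s6}.
States satisfying E[ack U estab ∧ ack]: {s2, s6}.

{s2, s6}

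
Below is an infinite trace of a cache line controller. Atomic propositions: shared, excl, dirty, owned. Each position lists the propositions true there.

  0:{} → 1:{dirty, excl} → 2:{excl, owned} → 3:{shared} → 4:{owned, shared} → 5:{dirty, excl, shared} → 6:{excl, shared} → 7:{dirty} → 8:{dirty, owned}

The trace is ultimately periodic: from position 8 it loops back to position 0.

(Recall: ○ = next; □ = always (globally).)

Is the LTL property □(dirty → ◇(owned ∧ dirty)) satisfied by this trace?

dirty → ◇(owned ∧ dirty) holds at every position 0..8, and those are all positions ever visited, so □(dirty → ◇(owned ∧ dirty)) holds.
Positions where dirty holds: 1, 5, 7, 8.
Check ◇(owned ∧ dirty) at each: 1→ok, 5→ok, 7→ok, 8→ok.

Holds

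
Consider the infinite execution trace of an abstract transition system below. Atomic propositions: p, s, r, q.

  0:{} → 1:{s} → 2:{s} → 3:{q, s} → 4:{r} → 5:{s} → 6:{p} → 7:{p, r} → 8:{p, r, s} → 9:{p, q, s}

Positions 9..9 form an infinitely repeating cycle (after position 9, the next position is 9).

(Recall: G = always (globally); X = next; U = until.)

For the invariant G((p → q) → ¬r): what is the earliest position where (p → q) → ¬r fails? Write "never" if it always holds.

4

Check (p → q) → ¬r at each position in order: 0 ✓, 1 ✓, 2 ✓, 3 ✓.
At position 4 the labels are {r}, so (p → q) → ¬r is false there. This is the first violation.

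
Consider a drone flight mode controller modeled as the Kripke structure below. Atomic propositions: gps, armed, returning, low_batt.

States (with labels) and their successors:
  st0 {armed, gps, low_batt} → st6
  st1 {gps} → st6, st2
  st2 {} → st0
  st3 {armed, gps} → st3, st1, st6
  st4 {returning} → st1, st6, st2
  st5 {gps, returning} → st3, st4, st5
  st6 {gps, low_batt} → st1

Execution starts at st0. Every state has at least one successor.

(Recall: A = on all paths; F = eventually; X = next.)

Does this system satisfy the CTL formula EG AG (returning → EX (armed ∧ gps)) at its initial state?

States satisfying AG (returning → EX (armed ∧ gps)): {st0, st1, st2, st3, st6}.
States satisfying EG AG (returning → EX (armed ∧ gps)): {st0, st1, st2, st3, st6}.
st0 ∈ Sat(EG AG (returning → EX (armed ∧ gps))).

Yes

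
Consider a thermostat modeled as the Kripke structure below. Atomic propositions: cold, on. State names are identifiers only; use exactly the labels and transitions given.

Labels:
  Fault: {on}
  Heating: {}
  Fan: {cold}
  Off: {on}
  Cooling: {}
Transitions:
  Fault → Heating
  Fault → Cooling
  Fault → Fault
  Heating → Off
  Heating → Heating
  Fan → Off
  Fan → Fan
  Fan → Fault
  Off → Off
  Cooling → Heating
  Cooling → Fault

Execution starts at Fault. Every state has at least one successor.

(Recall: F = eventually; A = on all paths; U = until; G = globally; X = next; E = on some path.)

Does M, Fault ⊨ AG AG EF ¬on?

Does not hold

States satisfying AG EF ¬on: ∅.
States satisfying AG AG EF ¬on: ∅.
Cooling is reachable from Fault and violates AG EF ¬on, so AG fails at Fault.
Fault ∉ Sat(AG AG EF ¬on).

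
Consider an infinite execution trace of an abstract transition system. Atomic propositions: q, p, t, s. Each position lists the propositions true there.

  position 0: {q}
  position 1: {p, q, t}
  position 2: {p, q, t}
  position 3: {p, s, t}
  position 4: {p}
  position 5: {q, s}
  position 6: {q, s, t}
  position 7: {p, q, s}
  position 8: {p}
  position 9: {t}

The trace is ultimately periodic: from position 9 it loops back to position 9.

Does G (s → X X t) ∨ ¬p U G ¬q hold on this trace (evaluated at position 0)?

s → X X t must hold at every position from 0 onward. It fails at position 3, so G (s → X X t) is false.
Positions where s holds: 3, 5, 6, 7.
Check X X t at each: 3→fails, 5→fails, 6→fails, 7→ok.
Walking from position 0: at position 1, G ¬q has not yet held and ¬p fails, so ¬p U G ¬q is false.
At position 0: G (s → X X t) is false; ¬p U G ¬q is false; so G (s → X X t) ∨ ¬p U G ¬q is false.

No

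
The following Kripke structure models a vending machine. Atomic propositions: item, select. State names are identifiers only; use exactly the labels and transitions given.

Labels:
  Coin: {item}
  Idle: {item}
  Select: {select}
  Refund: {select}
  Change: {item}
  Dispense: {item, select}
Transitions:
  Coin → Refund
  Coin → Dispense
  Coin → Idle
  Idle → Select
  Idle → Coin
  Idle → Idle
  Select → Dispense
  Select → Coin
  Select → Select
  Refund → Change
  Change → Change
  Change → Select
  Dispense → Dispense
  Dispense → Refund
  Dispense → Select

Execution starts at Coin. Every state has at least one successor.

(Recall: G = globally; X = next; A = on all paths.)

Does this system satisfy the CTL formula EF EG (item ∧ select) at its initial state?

States satisfying EG (item ∧ select): {Dispense}.
States satisfying EF EG (item ∧ select): {Coin, Idle, Select, Refund, Change, Dispense}.
Some path from Coin reaches a state where EG (item ∧ select) holds.
Coin ∈ Sat(EF EG (item ∧ select)).

Holds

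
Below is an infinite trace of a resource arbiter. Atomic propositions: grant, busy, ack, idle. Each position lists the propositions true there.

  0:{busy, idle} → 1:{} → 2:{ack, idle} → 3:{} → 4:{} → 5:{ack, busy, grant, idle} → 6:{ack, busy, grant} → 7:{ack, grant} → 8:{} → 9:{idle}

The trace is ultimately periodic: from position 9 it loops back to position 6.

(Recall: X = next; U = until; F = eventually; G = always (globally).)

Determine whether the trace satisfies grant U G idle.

Does not hold

Walking from position 0: at position 0, G idle has not yet held and grant fails, so grant U G idle is false.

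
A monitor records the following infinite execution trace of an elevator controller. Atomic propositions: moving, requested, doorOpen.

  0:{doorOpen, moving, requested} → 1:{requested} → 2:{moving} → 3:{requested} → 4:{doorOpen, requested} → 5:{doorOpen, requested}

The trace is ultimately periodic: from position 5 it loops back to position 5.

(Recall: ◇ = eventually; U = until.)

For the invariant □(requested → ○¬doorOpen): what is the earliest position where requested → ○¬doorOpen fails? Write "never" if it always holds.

Check requested → ○¬doorOpen at each position in order: 0 ✓, 1 ✓, 2 ✓.
At position 3 the labels are {requested} and the next position 4 has {doorOpen, requested}, so requested → ○¬doorOpen is false there. This is the first violation.

3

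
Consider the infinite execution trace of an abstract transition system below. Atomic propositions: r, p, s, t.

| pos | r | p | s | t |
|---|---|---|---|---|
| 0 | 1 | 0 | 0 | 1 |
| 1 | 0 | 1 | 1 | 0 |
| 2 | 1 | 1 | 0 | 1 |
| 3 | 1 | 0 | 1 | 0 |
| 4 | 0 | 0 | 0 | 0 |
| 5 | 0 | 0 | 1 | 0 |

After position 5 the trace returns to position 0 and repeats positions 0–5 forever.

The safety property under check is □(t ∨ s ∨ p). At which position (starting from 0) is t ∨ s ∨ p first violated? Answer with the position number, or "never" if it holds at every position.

Check t ∨ s ∨ p at each position in order: 0 ✓, 1 ✓, 2 ✓, 3 ✓.
At position 4 the labels are {}, so t ∨ s ∨ p is false there. This is the first violation.

4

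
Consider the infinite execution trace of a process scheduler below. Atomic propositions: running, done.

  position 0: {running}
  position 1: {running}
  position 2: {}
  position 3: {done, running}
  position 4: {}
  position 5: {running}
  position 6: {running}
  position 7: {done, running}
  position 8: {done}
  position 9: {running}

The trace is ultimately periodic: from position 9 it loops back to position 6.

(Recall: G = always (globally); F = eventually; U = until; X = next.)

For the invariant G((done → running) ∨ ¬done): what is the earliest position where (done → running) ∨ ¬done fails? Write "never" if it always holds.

Check (done → running) ∨ ¬done at each position in order: 0 ✓, 1 ✓, 2 ✓, 3 ✓, 4 ✓, 5 ✓, 6 ✓, 7 ✓.
At position 8 the labels are {done}, so (done → running) ∨ ¬done is false there. This is the first violation.

8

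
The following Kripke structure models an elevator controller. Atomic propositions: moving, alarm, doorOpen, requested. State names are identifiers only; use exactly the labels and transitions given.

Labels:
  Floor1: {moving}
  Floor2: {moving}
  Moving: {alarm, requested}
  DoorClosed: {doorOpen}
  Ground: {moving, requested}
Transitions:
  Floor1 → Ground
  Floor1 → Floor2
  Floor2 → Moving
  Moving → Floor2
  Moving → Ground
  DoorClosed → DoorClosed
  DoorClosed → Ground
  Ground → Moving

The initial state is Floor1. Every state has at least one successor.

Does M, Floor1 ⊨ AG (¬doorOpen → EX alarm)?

Violated

States satisfying ¬doorOpen → EX alarm: {Floor2, DoorClosed, Ground}.
States satisfying AG (¬doorOpen → EX alarm): ∅.
Floor1 is reachable from Floor1 and violates ¬doorOpen → EX alarm, so AG fails at Floor1.
Floor1 ∉ Sat(AG (¬doorOpen → EX alarm)).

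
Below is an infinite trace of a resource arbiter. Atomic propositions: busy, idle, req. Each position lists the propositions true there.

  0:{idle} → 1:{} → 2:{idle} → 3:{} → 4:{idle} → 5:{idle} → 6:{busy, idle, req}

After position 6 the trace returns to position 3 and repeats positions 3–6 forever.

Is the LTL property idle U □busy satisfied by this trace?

Violated

Walking from position 0: at position 1, □busy has not yet held and idle fails, so idle U □busy is false.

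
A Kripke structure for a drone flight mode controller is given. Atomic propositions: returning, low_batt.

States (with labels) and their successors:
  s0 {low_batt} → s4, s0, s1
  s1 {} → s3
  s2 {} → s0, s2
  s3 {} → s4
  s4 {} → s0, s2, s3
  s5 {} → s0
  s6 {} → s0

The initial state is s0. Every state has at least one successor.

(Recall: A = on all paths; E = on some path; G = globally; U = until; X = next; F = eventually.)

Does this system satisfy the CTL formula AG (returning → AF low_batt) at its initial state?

Yes

States satisfying returning → AF low_batt: {s0, s1, s2, s3, s4, s5, s6}.
States satisfying AG (returning → AF low_batt): {s0, s1, s2, s3, s4, s5, s6}.
Every state reachable from s0 satisfies returning → AF low_batt.
s0 ∈ Sat(AG (returning → AF low_batt)).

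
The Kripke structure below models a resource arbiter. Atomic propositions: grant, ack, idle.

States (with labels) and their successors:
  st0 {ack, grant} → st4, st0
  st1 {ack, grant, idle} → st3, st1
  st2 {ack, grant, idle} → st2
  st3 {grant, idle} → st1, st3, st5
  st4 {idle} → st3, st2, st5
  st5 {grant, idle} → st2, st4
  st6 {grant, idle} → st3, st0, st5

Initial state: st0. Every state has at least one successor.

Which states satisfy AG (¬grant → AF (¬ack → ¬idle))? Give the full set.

States satisfying ¬grant → AF (¬ack → ¬idle): {st0, st1, st2, st3, st5, st6}.
States satisfying AG (¬grant → AF (¬ack → ¬idle)): {st2}.

{st2}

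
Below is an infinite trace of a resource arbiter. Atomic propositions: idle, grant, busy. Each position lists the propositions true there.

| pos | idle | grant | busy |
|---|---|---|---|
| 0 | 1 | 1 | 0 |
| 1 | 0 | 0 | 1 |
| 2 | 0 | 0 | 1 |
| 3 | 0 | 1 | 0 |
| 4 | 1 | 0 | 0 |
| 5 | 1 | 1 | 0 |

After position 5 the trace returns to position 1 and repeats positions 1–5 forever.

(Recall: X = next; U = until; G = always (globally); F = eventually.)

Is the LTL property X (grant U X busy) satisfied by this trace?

The position after 0 is 1; grant U X busy is true there.

Satisfied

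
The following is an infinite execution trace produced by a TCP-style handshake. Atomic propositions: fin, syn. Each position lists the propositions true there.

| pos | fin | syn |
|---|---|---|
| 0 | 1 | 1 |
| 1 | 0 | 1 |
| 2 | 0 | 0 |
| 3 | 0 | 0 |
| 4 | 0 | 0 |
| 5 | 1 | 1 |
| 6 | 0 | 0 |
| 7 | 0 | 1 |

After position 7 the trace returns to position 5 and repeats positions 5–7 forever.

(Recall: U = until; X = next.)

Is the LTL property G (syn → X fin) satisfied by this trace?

syn → X fin must hold at every position from 0 onward. It fails at position 0, so G (syn → X fin) is false.
Positions where syn holds: 0, 1, 5, 7.
Check X fin at each: 0→fails, 1→fails, 5→fails, 7→ok.

No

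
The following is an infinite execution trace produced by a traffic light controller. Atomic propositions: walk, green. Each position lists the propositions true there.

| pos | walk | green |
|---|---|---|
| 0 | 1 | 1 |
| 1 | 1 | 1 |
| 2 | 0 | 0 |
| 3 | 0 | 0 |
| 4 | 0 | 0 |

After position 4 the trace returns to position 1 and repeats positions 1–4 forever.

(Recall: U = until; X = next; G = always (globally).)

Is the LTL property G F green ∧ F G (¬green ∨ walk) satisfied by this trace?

Satisfied

F green holds at every position 0..4, and those are all positions ever visited, so G F green holds.
G (¬green ∨ walk) holds at position 0, which is reachable from 0, so F G (¬green ∨ walk) holds.
At position 0: G F green is true; F G (¬green ∨ walk) is true; so G F green ∧ F G (¬green ∨ walk) is true.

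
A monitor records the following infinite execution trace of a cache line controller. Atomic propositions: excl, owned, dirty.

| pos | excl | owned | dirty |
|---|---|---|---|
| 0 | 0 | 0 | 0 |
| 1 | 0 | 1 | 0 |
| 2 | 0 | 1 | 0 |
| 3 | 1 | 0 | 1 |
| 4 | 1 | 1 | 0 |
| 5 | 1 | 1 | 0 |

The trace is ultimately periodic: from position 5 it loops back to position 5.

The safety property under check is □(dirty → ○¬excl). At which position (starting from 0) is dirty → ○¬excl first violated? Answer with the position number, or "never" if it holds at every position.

3

Check dirty → ○¬excl at each position in order: 0 ✓, 1 ✓, 2 ✓.
At position 3 the labels are {dirty, excl} and the next position 4 has {excl, owned}, so dirty → ○¬excl is false there. This is the first violation.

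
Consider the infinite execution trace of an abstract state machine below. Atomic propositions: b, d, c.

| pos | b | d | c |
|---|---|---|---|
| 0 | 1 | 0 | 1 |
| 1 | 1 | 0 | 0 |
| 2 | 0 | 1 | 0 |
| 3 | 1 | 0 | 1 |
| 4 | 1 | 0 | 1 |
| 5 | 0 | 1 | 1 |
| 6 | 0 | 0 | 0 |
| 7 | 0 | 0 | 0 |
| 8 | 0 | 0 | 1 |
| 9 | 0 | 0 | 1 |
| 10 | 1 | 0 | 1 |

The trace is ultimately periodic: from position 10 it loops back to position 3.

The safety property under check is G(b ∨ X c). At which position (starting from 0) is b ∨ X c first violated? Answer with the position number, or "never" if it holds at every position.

Check b ∨ X c at each position in order: 0 ✓, 1 ✓, 2 ✓, 3 ✓, 4 ✓.
At position 5 the labels are {c, d} and the next position 6 has {}, so b ∨ X c is false there. This is the first violation.

5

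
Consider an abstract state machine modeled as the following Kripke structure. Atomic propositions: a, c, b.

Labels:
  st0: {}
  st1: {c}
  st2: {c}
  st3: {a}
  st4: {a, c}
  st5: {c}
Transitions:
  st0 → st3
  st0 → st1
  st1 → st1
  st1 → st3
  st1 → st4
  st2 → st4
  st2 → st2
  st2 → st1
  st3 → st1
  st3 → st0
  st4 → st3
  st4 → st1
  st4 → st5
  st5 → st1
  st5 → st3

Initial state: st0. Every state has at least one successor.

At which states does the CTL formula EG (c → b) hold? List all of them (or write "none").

States satisfying c → b: {st0, st3}.
States satisfying EG (c → b): {st0, st3}.

{st0, st3}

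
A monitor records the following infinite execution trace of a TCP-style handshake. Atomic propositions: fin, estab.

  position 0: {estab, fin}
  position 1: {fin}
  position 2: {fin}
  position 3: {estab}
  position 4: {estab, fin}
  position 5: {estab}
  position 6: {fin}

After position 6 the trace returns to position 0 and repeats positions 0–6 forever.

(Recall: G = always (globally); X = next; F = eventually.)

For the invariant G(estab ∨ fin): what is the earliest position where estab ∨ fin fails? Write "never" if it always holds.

estab ∨ fin holds at every position 0..6, and those are all the positions the trace ever visits, so the invariant G(estab ∨ fin) is never violated.

never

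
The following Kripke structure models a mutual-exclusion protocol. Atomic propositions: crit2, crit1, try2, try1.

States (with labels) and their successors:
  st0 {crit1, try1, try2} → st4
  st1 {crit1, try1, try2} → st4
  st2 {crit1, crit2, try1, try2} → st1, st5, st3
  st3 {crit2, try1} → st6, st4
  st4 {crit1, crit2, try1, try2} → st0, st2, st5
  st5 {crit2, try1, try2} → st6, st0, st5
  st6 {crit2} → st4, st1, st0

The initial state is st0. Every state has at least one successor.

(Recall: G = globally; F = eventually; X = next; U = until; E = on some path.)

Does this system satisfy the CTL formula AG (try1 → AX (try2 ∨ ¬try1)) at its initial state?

States satisfying try1 → AX (try2 ∨ ¬try1): {st0, st1, st3, st4, st5, st6}.
States satisfying AG (try1 → AX (try2 ∨ ¬try1)): ∅.
st2 is reachable from st0 and violates try1 → AX (try2 ∨ ¬try1), so AG fails at st0.
st0 ∉ Sat(AG (try1 → AX (try2 ∨ ¬try1))).

Does not hold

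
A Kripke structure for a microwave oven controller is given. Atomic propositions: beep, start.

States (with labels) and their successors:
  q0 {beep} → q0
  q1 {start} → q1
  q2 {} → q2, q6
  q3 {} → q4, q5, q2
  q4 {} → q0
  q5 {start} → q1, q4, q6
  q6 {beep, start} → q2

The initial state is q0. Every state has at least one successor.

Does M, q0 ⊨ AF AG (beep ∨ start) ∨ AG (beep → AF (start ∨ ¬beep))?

Holds

States satisfying AG (beep ∨ start): {q0, q1}.
States satisfying AF AG (beep ∨ start): {q0, q1, q4}.
States satisfying beep → AF (start ∨ ¬beep): {q1, q2, q3, q4, q5, q6}.
States satisfying AG (beep → AF (start ∨ ¬beep)): {q1, q2, q6}.
States satisfying AF AG (beep ∨ start) ∨ AG (beep → AF (start ∨ ¬beep)): {q0, q1, q2, q4, q6}.
q0 ∈ Sat(AF AG (beep ∨ start) ∨ AG (beep → AF (start ∨ ¬beep))).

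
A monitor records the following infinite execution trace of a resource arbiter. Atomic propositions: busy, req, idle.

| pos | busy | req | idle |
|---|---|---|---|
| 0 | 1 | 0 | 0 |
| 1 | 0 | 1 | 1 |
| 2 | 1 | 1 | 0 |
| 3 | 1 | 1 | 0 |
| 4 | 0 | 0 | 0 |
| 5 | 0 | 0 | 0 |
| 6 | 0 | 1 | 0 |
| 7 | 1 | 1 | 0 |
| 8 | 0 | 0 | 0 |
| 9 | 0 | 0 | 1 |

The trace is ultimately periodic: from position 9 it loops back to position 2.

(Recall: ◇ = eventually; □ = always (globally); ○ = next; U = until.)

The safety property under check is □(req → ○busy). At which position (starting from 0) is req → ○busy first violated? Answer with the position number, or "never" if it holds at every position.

Check req → ○busy at each position in order: 0 ✓, 1 ✓, 2 ✓.
At position 3 the labels are {busy, req} and the next position 4 has {}, so req → ○busy is false there. This is the first violation.

3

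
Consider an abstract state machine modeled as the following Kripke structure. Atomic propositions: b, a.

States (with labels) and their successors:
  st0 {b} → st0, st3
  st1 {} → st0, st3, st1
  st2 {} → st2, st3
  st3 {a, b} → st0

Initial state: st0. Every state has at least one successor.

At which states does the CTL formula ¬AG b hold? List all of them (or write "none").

States satisfying b: {st0, st3}.
States satisfying AG b: {st0, st3}.
States satisfying ¬AG b: {st1, st2}.

{st1, st2}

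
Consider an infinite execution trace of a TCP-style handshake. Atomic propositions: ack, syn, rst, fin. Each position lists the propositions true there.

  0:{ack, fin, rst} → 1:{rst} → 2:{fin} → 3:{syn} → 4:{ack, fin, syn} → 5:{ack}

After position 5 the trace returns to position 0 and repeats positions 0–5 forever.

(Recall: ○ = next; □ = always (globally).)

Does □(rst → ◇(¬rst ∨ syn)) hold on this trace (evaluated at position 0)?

rst → ◇(¬rst ∨ syn) holds at every position 0..5, and those are all positions ever visited, so □(rst → ◇(¬rst ∨ syn)) holds.
Positions where rst holds: 0, 1.
Check ◇(¬rst ∨ syn) at each: 0→ok, 1→ok.

Yes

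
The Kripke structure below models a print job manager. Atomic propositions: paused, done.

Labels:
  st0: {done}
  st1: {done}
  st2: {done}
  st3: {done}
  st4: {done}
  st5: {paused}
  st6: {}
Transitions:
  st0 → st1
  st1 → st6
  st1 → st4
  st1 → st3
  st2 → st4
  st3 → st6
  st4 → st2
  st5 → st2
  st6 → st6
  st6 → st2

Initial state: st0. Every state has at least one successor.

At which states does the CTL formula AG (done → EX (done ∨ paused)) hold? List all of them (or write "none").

{st2, st4, st5, st6}

States satisfying done → EX (done ∨ paused): {st0, st1, st2, st4, st5, st6}.
States satisfying AG (done → EX (done ∨ paused)): {st2, st4, st5, st6}.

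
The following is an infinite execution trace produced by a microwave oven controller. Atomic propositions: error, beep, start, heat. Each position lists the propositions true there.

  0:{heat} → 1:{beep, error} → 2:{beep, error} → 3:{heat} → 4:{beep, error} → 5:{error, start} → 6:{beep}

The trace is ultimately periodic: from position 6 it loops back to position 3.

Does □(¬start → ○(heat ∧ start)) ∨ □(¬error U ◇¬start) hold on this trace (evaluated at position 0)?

¬start → ○(heat ∧ start) must hold at every position from 0 onward. It fails at position 0, so □(¬start → ○(heat ∧ start)) is false.
Positions where ¬start holds: 0, 1, 2, 3, 4, 6.
Check ○(heat ∧ start) at each: 0→fails, 1→fails, 2→fails, 3→fails, 4→fails, 6→fails.
¬error U ◇¬start holds at every position 0..6, and those are all positions ever visited, so □(¬error U ◇¬start) holds.
At position 0: □(¬start → ○(heat ∧ start)) is false; □(¬error U ◇¬start) is true; so □(¬start → ○(heat ∧ start)) ∨ □(¬error U ◇¬start) is true.

Satisfied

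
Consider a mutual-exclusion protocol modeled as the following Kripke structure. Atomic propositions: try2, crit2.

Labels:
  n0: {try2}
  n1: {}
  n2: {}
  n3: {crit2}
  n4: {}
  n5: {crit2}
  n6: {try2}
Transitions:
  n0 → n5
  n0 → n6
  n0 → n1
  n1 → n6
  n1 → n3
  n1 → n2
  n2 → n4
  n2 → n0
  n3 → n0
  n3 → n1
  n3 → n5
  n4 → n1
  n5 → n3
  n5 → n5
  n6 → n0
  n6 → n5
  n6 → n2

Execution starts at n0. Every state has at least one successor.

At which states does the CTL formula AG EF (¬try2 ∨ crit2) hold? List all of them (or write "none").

{n0, n1, n2, n3, n4, n5, n6}

States satisfying EF (¬try2 ∨ crit2): {n0, n1, n2, n3, n4, n5, n6}.
States satisfying AG EF (¬try2 ∨ crit2): {n0, n1, n2, n3, n4, n5, n6}.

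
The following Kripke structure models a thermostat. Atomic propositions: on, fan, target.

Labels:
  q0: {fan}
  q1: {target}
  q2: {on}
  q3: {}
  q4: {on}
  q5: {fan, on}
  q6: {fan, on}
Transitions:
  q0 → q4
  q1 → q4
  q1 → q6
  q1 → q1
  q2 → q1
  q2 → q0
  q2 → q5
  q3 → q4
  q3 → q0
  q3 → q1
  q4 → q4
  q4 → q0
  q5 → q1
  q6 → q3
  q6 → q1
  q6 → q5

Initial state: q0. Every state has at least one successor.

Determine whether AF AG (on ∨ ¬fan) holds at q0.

States satisfying AG (on ∨ ¬fan): ∅.
States satisfying AF AG (on ∨ ¬fan): ∅.
There is a path from q0 along which AG (on ∨ ¬fan) never holds.
q0 ∉ Sat(AF AG (on ∨ ¬fan)).

No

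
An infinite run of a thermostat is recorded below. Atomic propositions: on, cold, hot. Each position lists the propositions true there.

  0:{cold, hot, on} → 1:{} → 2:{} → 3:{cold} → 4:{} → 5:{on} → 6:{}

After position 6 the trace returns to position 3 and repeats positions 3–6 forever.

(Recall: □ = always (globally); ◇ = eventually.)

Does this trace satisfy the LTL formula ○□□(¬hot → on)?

The position after 0 is 1; □□(¬hot → on) is false there.

Violated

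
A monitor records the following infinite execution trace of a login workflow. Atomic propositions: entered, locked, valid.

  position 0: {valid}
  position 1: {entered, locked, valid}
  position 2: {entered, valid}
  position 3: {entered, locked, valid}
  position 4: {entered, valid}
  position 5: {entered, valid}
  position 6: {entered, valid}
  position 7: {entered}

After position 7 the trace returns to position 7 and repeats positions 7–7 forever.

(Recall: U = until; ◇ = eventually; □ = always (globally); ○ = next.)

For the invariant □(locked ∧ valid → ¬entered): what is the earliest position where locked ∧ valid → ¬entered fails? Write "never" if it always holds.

Check locked ∧ valid → ¬entered at each position in order: 0 ✓.
At position 1 the labels are {entered, locked, valid}, so locked ∧ valid → ¬entered is false there. This is the first violation.

1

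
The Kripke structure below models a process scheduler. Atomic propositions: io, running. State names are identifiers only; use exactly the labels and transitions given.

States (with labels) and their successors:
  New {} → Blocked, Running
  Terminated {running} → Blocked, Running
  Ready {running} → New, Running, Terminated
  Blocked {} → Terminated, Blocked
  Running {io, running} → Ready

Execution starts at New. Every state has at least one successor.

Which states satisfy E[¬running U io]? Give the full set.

{New, Running}

States satisfying ¬running: {New, Blocked}.
States satisfying io: {Running}.
States satisfying E[¬running U io]: {New, Running}.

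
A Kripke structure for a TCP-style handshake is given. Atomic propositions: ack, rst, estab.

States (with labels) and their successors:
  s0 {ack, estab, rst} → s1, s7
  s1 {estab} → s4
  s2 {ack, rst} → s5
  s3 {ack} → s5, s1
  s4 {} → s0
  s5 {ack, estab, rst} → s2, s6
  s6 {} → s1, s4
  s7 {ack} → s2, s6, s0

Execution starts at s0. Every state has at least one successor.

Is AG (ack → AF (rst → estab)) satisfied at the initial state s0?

Satisfied

States satisfying ack → AF (rst → estab): {s0, s1, s2, s3, s4, s5, s6, s7}.
States satisfying AG (ack → AF (rst → estab)): {s0, s1, s2, s3, s4, s5, s6, s7}.
Every state reachable from s0 satisfies ack → AF (rst → estab).
s0 ∈ Sat(AG (ack → AF (rst → estab))).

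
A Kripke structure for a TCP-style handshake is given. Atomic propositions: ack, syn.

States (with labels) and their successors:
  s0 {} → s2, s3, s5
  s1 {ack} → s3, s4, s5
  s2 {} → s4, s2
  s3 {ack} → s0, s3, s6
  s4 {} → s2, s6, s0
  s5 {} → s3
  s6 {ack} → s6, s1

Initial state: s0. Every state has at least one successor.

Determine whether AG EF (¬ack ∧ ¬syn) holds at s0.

Satisfied

States satisfying EF (¬ack ∧ ¬syn): {s0, s1, s2, s3, s4, s5, s6}.
States satisfying AG EF (¬ack ∧ ¬syn): {s0, s1, s2, s3, s4, s5, s6}.
Every state reachable from s0 satisfies EF (¬ack ∧ ¬syn).
s0 ∈ Sat(AG EF (¬ack ∧ ¬syn)).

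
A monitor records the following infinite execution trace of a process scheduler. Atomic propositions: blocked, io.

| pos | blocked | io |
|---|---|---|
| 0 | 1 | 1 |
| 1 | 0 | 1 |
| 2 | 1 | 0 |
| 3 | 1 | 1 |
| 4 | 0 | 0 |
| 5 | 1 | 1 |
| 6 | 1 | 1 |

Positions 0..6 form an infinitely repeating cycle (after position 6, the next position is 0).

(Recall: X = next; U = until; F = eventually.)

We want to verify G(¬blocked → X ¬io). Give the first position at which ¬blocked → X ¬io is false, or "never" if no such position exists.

Check ¬blocked → X ¬io at each position in order: 0 ✓, 1 ✓, 2 ✓, 3 ✓.
At position 4 the labels are {} and the next position 5 has {blocked, io}, so ¬blocked → X ¬io is false there. This is the first violation.

4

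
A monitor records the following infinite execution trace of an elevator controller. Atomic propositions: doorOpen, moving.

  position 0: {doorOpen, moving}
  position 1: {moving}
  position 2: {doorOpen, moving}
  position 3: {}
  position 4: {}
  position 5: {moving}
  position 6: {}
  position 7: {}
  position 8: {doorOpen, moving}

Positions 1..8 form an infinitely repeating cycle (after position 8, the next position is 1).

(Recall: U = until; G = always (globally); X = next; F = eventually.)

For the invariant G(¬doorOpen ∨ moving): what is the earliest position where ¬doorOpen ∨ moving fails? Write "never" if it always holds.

never

¬doorOpen ∨ moving holds at every position 0..8, and those are all the positions the trace ever visits, so the invariant G(¬doorOpen ∨ moving) is never violated.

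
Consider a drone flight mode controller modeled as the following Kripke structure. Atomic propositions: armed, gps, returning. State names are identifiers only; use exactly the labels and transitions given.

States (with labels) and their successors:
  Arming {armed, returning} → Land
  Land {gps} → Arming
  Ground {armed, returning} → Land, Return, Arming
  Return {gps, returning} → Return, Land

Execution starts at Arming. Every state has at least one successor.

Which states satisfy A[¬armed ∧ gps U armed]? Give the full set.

{Arming, Land, Ground}

States satisfying ¬armed ∧ gps: {Land, Return}.
States satisfying armed: {Arming, Ground}.
States satisfying A[¬armed ∧ gps U armed]: {Arming, Land, Ground}.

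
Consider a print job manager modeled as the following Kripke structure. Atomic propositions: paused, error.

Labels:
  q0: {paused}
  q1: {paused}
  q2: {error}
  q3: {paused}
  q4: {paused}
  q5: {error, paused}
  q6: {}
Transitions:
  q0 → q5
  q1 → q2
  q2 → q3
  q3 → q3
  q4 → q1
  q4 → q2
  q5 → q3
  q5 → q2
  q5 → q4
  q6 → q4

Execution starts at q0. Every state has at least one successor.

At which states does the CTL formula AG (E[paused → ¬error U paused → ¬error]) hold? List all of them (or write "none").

States satisfying E[paused → ¬error U paused → ¬error]: {q0, q1, q2, q3, q4, q6}.
States satisfying AG (E[paused → ¬error U paused → ¬error]): {q1, q2, q3, q4, q6}.

{q1, q2, q3, q4, q6}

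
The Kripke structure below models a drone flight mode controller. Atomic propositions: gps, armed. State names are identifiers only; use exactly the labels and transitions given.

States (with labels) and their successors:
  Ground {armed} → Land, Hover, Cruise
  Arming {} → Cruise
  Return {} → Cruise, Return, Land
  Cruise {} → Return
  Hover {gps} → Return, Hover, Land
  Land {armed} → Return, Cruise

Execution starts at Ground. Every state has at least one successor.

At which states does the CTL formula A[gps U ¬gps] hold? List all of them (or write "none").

{Ground, Arming, Return, Cruise, Land}

States satisfying gps: {Hover}.
States satisfying ¬gps: {Ground, Arming, Return, Cruise, Land}.
States satisfying A[gps U ¬gps]: {Ground, Arming, Return, Cruise, Land}.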